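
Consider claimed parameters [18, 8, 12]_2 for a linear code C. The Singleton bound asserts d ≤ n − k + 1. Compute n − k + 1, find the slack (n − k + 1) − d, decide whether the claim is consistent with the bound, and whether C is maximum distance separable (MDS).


Singleton RHS = n − k + 1 = 11, slack = -1, bound violated (no such code; not MDS).

Singleton bound: d ≤ n − k + 1.
Here n = 18, k = 8, so n − k + 1 = 11.
Given d = 12, check d ≤ 11: NO.
Slack = (n − k + 1) − d = -1.
The slack is negative: d = 12 exceeds n − k + 1 = 11 by 1, so the Singleton bound is violated and no linear [18, 8, 12]_2 code can exist. In particular it is not MDS (MDS requires d = n − k + 1 exactly).
Description: the claimed parameters are [18, 8, 12]_2; such a code would be impossible (violates the Singleton bound).


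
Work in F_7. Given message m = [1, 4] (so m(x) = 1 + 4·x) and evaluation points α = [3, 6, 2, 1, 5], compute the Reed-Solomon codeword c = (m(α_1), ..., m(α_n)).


c = [6, 4, 2, 5, 0]

Message polynomial: m(x) = 1 + 4·x (mod 7).
For each evaluation point α_i, compute m(α_i) mod 7:
  α_1 = 3: Horner steps 4 → 6, so m(3) = 6.
  α_2 = 6: Horner steps 4 → 4, so m(6) = 4.
  α_3 = 2: Horner steps 4 → 2, so m(2) = 2.
  α_4 = 1: Horner steps 4 → 5, so m(1) = 5.
  α_5 = 5: Horner steps 4 → 0, so m(5) = 0.
Codeword c = [6, 4, 2, 5, 0] ∈ F_7^5.


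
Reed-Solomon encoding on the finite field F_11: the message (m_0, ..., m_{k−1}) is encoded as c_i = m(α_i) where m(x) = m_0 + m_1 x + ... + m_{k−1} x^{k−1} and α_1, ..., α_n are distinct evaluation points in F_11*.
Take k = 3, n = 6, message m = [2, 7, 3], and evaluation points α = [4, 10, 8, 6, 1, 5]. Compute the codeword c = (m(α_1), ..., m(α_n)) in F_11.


c = [1, 9, 8, 9, 1, 2]

Message polynomial: m(x) = 2 + 7·x + 3·x^2 (mod 11).
For each evaluation point α_i, compute m(α_i) mod 11:
  α_1 = 4: Horner steps 3 → 8 → 1, so m(4) = 1.
  α_2 = 10: Horner steps 3 → 4 → 9, so m(10) = 9.
  α_3 = 8: Horner steps 3 → 9 → 8, so m(8) = 8.
  α_4 = 6: Horner steps 3 → 3 → 9, so m(6) = 9.
  α_5 = 1: Horner steps 3 → 10 → 1, so m(1) = 1.
  α_6 = 5: Horner steps 3 → 0 → 2, so m(5) = 2.
Codeword c = [1, 9, 8, 9, 1, 2] ∈ F_11^6.


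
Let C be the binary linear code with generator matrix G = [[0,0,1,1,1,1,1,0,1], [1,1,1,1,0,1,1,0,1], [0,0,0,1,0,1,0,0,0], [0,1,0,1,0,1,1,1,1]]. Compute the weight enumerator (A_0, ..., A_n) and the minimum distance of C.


Weight distribution: A_0 = 1, A_2 = 1, A_3 = 2, A_4 = 3, A_5 = 4, A_6 = 3, A_7 = 2. Minimum distance d = 2.

Enumerate all 2^4 = 16 messages m ∈ F_2^4.
For each, compute codeword c = mG in F_2^9, then tally its weight.
  m = 0000 → c = 000000000, weight = 0.
  m = 1000 → c = 001111101, weight = 6.
  m = 0100 → c = 111101101, weight = 7.
  m = 1100 → c = 110010000, weight = 3.
  m = 0010 → c = 000101000, weight = 2.
  m = 1010 → c = 001010101, weight = 4.
  m = 0110 → c = 111000101, weight = 5.
  m = 1110 → c = 110111000, weight = 5.
  m = 0001 → c = 010101111, weight = 6.
  m = 1001 → c = 011010010, weight = 4.
  m = 0101 → c = 101000010, weight = 3.
  m = 1101 → c = 100111111, weight = 7.
  m = 0011 → c = 010000111, weight = 4.
  m = 1011 → c = 011111010, weight = 6.
  m = 0111 → c = 101101010, weight = 5.
  m = 1111 → c = 100010111, weight = 5.
Tally weights:
  weight 0: 1 codewords.
  weight 2: 1 codewords.
  weight 3: 2 codewords.
  weight 4: 3 codewords.
  weight 5: 4 codewords.
  weight 6: 3 codewords.
  weight 7: 2 codewords.
Minimum distance d = smallest w > 0 with A_w > 0 = 2.
Sanity: Σ A_w = 16 = 2^4 = 16 ✓.


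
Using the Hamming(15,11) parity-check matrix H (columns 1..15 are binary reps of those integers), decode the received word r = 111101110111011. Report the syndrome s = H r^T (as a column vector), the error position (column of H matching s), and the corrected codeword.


s = (0, 0, 0, 1)^T, error position = 1, corrected codeword c = 011101110111011

Compute s = H r^T mod 2 one row at a time:
  s_1 = 1 + 0 + 1 + 1 + 1 + 0 + 1 + 1 = 6 ≡ 0 (mod 2).
  s_2 = 1 + 0 + 1 + 1 + 1 + 0 + 1 + 1 = 6 ≡ 0 (mod 2).
  s_3 = 1 + 1 + 1 + 1 + 1 + 1 + 1 + 1 = 8 ≡ 0 (mod 2).
  s_4 = 1 + 1 + 0 + 1 + 0 + 1 + 0 + 1 = 5 ≡ 1 (mod 2).
s = (0, 0, 0, 1)^T — this equals column 1 of H (binary 0001), so error is at position 1.
Correct: flip bit 1 of r = 111101110111011 to get c = 011101110111011.


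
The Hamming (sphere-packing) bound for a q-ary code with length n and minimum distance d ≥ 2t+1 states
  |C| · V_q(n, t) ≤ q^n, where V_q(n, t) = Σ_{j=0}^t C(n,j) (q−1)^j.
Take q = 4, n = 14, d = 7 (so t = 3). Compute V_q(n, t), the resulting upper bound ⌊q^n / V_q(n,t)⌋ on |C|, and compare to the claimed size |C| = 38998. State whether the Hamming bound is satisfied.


V_q(n, t) = 10690, q^n = 268435456, Hamming bound = 25110, |C| = 38998 > bound (violated).

Step 1: Compute V_q(n, t) = Σ_{j=0}^3 C(n, j) (q−1)^j.
  j = 0: C(14,0)·(3)^0 = 1·1 = 1.
  j = 1: C(14,1)·(3)^1 = 14·3 = 42.
  j = 2: C(14,2)·(3)^2 = 91·9 = 819.
  j = 3: C(14,3)·(3)^3 = 364·27 = 9828.
  V_q(n, t) = 1 + 42 + 819 + 9828 = 10690.
Step 2: q^n = 4^14 = 268435456.
Step 3: Hamming bound ⌊q^n / V_q(n,t)⌋ = ⌊268435456/10690⌋ = 25110.
Step 4: Compare |C| = 38998 to 25110: violated.
The claimed |C| lies above the Hamming bound, so no 4-ary code of length 14 with d ≥ 7 can have 38998 codewords.


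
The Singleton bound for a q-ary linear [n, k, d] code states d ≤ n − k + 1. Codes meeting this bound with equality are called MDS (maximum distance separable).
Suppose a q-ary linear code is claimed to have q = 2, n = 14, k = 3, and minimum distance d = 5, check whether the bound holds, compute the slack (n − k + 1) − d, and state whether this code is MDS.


Singleton RHS = n − k + 1 = 12, slack = 7, bound satisfied, not MDS.

Singleton bound: d ≤ n − k + 1.
Here n = 14, k = 3, so n − k + 1 = 12.
Given d = 5, check d ≤ 12: YES.
Slack = (n − k + 1) − d = 7.
The code is NOT MDS (slack = 7 > 0).
Description: the claimed parameters are [14, 3, 5]_2; such a code would be non-MDS.


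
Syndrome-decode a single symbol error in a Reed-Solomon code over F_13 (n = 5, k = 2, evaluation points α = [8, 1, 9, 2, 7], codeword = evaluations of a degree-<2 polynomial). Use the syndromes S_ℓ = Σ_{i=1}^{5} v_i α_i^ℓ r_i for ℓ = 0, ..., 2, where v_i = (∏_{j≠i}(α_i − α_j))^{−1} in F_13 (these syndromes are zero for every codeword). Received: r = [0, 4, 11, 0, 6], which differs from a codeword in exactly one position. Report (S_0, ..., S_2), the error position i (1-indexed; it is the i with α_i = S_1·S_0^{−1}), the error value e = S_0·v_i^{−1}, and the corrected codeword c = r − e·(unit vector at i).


S = (5, 1, 8), error at position 1, error magnitude e = 11, c = [2, 4, 11, 0, 6].

Step 1: column multipliers v_i = (∏_{j≠i}(α_i − α_j))^{−1} mod 13.
  i = 1 (α = 8): (8−1)(8−9)(8−2)(8−7) = 7·(−1)·6·1 = −42 ≡ 10, so v_1 = 10^{−1} = 4 (mod 13).
  i = 2 (α = 1): (1−8)(1−9)(1−2)(1−7) = (−7)·(−8)·(−1)·(−6) = 336 ≡ 11, so v_2 = 11^{−1} = 6 (mod 13).
  i = 3 (α = 9): (9−8)(9−1)(9−2)(9−7) = 1·8·7·2 = 112 ≡ 8, so v_3 = 8^{−1} = 5 (mod 13).
  i = 4 (α = 2): (2−8)(2−1)(2−9)(2−7) = (−6)·1·(−7)·(−5) = −210 ≡ 11, so v_4 = 11^{−1} = 6 (mod 13).
  i = 5 (α = 7): (7−8)(7−1)(7−9)(7−2) = (−1)·6·(−2)·5 = 60 ≡ 8, so v_5 = 8^{−1} = 5 (mod 13).
  v = [4, 6, 5, 6, 5].
Step 2: syndromes of r = [0, 4, 11, 0, 6] (all sums mod 13).
  S_0 = Σ v_i r_i = 4·0 + 6·4 + 5·11 + 6·0 + 5·6 = 109 ≡ 5.
  S_1 = Σ v_i α_i r_i = 4·8·0 + 6·1·4 + 5·9·11 + 6·2·0 + 5·7·6 = 729 ≡ 1.
  α_i^2 mod 13 = [12, 1, 3, 4, 10].
  S_2 = Σ v_i α_i^2 r_i = 4·12·0 + 6·1·4 + 5·3·11 + 6·4·0 + 5·10·6 = 489 ≡ 8.
  S = (5, 1, 8) ≠ 0, so r is not a codeword (an error is present).
Step 3: locate the error. For a single error e at position i, S_ℓ = v_i·e·α_i^ℓ, so α_err = S_1/S_0.
  S_0^{−1} = 5^{−1} = 8 (mod 13), so α_err = 1·8 = 8 ≡ 8 = α_1. Error position i = 1.
  Consistency check: S_2/S_1 = 8·1 = 8 ≡ 8 = α_err ✓ (single-error assumption holds).
Step 4: error magnitude e = S_0/v_1 = S_0·∏_{j≠1}(α_1 − α_j) = 5·10 = 50 ≡ 11 (mod 13).
Step 5: correct position 1: c_1 = r_1 − e = 0 − 11 ≡ 2 (mod 13). Hence c = [2, 4, 11, 0, 6].
  Check: interpolating c through the α_i gives m(x) = 8 + 9·x (degree < 2) with m(α_i) = c_i for every i, so c is indeed a codeword.


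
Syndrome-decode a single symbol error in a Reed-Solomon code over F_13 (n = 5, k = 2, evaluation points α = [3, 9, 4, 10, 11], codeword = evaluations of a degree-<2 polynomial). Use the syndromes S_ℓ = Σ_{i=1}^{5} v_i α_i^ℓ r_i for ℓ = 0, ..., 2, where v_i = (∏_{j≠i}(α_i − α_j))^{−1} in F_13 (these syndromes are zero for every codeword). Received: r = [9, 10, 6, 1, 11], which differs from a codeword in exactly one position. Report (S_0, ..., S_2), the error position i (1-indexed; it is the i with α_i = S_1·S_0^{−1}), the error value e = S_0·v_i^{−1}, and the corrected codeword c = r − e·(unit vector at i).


S = (4, 10, 12), error at position 2, error magnitude e = 6, c = [9, 4, 6, 1, 11].

Step 1: column multipliers v_i = (∏_{j≠i}(α_i − α_j))^{−1} mod 13.
  i = 1 (α = 3): (3−9)(3−4)(3−10)(3−11) = (−6)·(−1)·(−7)·(−8) = 336 ≡ 11, so v_1 = 11^{−1} = 6 (mod 13).
  i = 2 (α = 9): (9−3)(9−4)(9−10)(9−11) = 6·5·(−1)·(−2) = 60 ≡ 8, so v_2 = 8^{−1} = 5 (mod 13).
  i = 3 (α = 4): (4−3)(4−9)(4−10)(4−11) = 1·(−5)·(−6)·(−7) = −210 ≡ 11, so v_3 = 11^{−1} = 6 (mod 13).
  i = 4 (α = 10): (10−3)(10−9)(10−4)(10−11) = 7·1·6·(−1) = −42 ≡ 10, so v_4 = 10^{−1} = 4 (mod 13).
  i = 5 (α = 11): (11−3)(11−9)(11−4)(11−10) = 8·2·7·1 = 112 ≡ 8, so v_5 = 8^{−1} = 5 (mod 13).
  v = [6, 5, 6, 4, 5].
Step 2: syndromes of r = [9, 10, 6, 1, 11] (all sums mod 13).
  S_0 = Σ v_i r_i = 6·9 + 5·10 + 6·6 + 4·1 + 5·11 = 199 ≡ 4.
  S_1 = Σ v_i α_i r_i = 6·3·9 + 5·9·10 + 6·4·6 + 4·10·1 + 5·11·11 = 1401 ≡ 10.
  α_i^2 mod 13 = [9, 3, 3, 9, 4].
  S_2 = Σ v_i α_i^2 r_i = 6·9·9 + 5·3·10 + 6·3·6 + 4·9·1 + 5·4·11 = 1000 ≡ 12.
  S = (4, 10, 12) ≠ 0, so r is not a codeword (an error is present).
Step 3: locate the error. For a single error e at position i, S_ℓ = v_i·e·α_i^ℓ, so α_err = S_1/S_0.
  S_0^{−1} = 4^{−1} = 10 (mod 13), so α_err = 10·10 = 100 ≡ 9 = α_2. Error position i = 2.
  Consistency check: S_2/S_1 = 12·4 = 48 ≡ 9 = α_err ✓ (single-error assumption holds).
Step 4: error magnitude e = S_0/v_2 = S_0·∏_{j≠2}(α_2 − α_j) = 4·8 = 32 ≡ 6 (mod 13).
Step 5: correct position 2: c_2 = r_2 − e = 10 − 6 ≡ 4 (mod 13). Hence c = [9, 4, 6, 1, 11].
  Check: interpolating c through the α_i gives m(x) = 5 + 10·x (degree < 2) with m(α_i) = c_i for every i, so c is indeed a codeword.


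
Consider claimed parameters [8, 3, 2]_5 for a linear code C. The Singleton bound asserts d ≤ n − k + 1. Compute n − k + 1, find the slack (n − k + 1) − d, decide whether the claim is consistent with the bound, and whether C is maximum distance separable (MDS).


Singleton RHS = n − k + 1 = 6, slack = 4, bound satisfied, not MDS.

Singleton bound: d ≤ n − k + 1.
Here n = 8, k = 3, so n − k + 1 = 6.
Given d = 2, check d ≤ 6: YES.
Slack = (n − k + 1) − d = 4.
The code is NOT MDS (slack = 4 > 0).
Description: the claimed parameters are [8, 3, 2]_5; such a code would be non-MDS.


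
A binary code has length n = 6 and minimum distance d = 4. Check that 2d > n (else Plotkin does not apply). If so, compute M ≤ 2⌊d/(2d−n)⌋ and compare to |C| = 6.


Plotkin bound M ≤ 4; given |C| = 6 > bound (violated).

Check applicability: 2d = 8, n = 6.
2d − n = 2 > 0, so Plotkin applies.
Compute d/(2d−n) = 4/2 ≈ 2.0000.
⌊d/(2d−n)⌋ = 2.
Plotkin bound: M ≤ 2·2 = 4.
Given |C| = 6, check: VIOLATED.
This |C| is above the Plotkin bound, so no binary code with n = 6, d = 4 and 6 codewords exists.


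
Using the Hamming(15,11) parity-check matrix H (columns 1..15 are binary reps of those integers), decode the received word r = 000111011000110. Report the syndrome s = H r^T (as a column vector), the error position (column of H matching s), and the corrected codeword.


s = (0, 1, 0, 1)^T, error position = 5, corrected codeword c = 000101011000110

Compute s = H r^T mod 2 one row at a time:
  s_1 = 1 + 1 + 0 + 0 + 0 + 1 + 1 + 0 = 4 ≡ 0 (mod 2).
  s_2 = 1 + 1 + 1 + 0 + 0 + 1 + 1 + 0 = 5 ≡ 1 (mod 2).
  s_3 = 0 + 0 + 1 + 0 + 0 + 0 + 1 + 0 = 2 ≡ 0 (mod 2).
  s_4 = 0 + 0 + 1 + 0 + 1 + 0 + 1 + 0 = 3 ≡ 1 (mod 2).
s = (0, 1, 0, 1)^T — this equals column 5 of H (binary 0101), so error is at position 5.
Correct: flip bit 5 of r = 000111011000110 to get c = 000101011000110.


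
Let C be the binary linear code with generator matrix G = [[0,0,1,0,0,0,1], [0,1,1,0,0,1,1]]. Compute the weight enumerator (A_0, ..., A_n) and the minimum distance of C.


Weight distribution: A_0 = 1, A_2 = 2, A_4 = 1. Minimum distance d = 2.

Enumerate all 2^2 = 4 messages m ∈ F_2^2.
For each, compute codeword c = mG in F_2^7, then tally its weight.
  m = 00 → c = 0000000, weight = 0.
  m = 10 → c = 0010001, weight = 2.
  m = 01 → c = 0110011, weight = 4.
  m = 11 → c = 0100010, weight = 2.
Tally weights:
  weight 0: 1 codewords.
  weight 2: 2 codewords.
  weight 4: 1 codewords.
Minimum distance d = smallest w > 0 with A_w > 0 = 2.
Sanity: Σ A_w = 4 = 2^2 = 4 ✓.


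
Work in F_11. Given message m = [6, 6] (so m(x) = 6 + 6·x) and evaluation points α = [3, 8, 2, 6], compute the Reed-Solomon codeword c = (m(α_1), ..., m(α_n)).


c = [2, 10, 7, 9]

Message polynomial: m(x) = 6 + 6·x (mod 11).
For each evaluation point α_i, compute m(α_i) mod 11:
  α_1 = 3: Horner steps 6 → 2, so m(3) = 2.
  α_2 = 8: Horner steps 6 → 10, so m(8) = 10.
  α_3 = 2: Horner steps 6 → 7, so m(2) = 7.
  α_4 = 6: Horner steps 6 → 9, so m(6) = 9.
Codeword c = [2, 10, 7, 9] ∈ F_11^4.


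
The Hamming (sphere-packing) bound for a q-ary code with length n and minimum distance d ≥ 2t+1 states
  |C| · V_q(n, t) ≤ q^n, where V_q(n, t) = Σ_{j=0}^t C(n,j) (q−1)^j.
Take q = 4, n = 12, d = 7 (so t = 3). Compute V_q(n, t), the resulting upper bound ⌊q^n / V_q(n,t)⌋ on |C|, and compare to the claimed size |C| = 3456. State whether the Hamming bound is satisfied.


V_q(n, t) = 6571, q^n = 16777216, Hamming bound = 2553, |C| = 3456 > bound (violated).

Step 1: Compute V_q(n, t) = Σ_{j=0}^3 C(n, j) (q−1)^j.
  j = 0: C(12,0)·(3)^0 = 1·1 = 1.
  j = 1: C(12,1)·(3)^1 = 12·3 = 36.
  j = 2: C(12,2)·(3)^2 = 66·9 = 594.
  j = 3: C(12,3)·(3)^3 = 220·27 = 5940.
  V_q(n, t) = 1 + 36 + 594 + 5940 = 6571.
Step 2: q^n = 4^12 = 16777216.
Step 3: Hamming bound ⌊q^n / V_q(n,t)⌋ = ⌊16777216/6571⌋ = 2553.
Step 4: Compare |C| = 3456 to 2553: violated.
The claimed |C| lies above the Hamming bound, so no 4-ary code of length 12 with d ≥ 7 can have 3456 codewords.


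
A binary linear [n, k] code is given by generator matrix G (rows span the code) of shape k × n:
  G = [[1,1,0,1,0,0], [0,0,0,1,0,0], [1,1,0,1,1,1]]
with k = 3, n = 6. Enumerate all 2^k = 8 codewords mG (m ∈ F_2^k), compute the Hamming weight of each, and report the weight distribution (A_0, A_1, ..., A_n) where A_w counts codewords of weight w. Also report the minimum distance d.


Weight distribution: A_0 = 1, A_1 = 1, A_2 = 2, A_3 = 2, A_4 = 1, A_5 = 1. Minimum distance d = 1.

Enumerate all 2^3 = 8 messages m ∈ F_2^3.
For each, compute codeword c = mG in F_2^6, then tally its weight.
  m = 000 → c = 000000, weight = 0.
  m = 100 → c = 110100, weight = 3.
  m = 010 → c = 000100, weight = 1.
  m = 110 → c = 110000, weight = 2.
  m = 001 → c = 110111, weight = 5.
  m = 101 → c = 000011, weight = 2.
  m = 011 → c = 110011, weight = 4.
  m = 111 → c = 000111, weight = 3.
Tally weights:
  weight 0: 1 codewords.
  weight 1: 1 codewords.
  weight 2: 2 codewords.
  weight 3: 2 codewords.
  weight 4: 1 codewords.
  weight 5: 1 codewords.
Minimum distance d = smallest w > 0 with A_w > 0 = 1.
Sanity: Σ A_w = 8 = 2^3 = 8 ✓.


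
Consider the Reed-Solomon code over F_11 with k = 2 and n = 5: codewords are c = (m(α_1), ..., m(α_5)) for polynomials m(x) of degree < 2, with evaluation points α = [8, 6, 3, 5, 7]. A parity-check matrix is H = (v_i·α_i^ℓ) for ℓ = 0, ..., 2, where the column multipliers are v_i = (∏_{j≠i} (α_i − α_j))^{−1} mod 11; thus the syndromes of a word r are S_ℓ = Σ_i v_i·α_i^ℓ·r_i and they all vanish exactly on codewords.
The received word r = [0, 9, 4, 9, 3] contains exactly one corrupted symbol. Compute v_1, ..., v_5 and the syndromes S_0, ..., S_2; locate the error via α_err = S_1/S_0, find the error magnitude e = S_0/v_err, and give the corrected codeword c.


S = (6, 3, 7), error at position 2, error magnitude e = 3, c = [0, 6, 4, 9, 3].

Step 1: column multipliers v_i = (∏_{j≠i}(α_i − α_j))^{−1} mod 11.
  i = 1 (α = 8): (8−6)(8−3)(8−5)(8−7) = 2·5·3·1 = 30 ≡ 8, so v_1 = 8^{−1} = 7 (mod 11).
  i = 2 (α = 6): (6−8)(6−3)(6−5)(6−7) = (−2)·3·1·(−1) = 6 ≡ 6, so v_2 = 6^{−1} = 2 (mod 11).
  i = 3 (α = 3): (3−8)(3−6)(3−5)(3−7) = (−5)·(−3)·(−2)·(−4) = 120 ≡ 10, so v_3 = 10^{−1} = 10 (mod 11).
  i = 4 (α = 5): (5−8)(5−6)(5−3)(5−7) = (−3)·(−1)·2·(−2) = −12 ≡ 10, so v_4 = 10^{−1} = 10 (mod 11).
  i = 5 (α = 7): (7−8)(7−6)(7−3)(7−5) = (−1)·1·4·2 = −8 ≡ 3, so v_5 = 3^{−1} = 4 (mod 11).
  v = [7, 2, 10, 10, 4].
Step 2: syndromes of r = [0, 9, 4, 9, 3] (all sums mod 11).
  S_0 = Σ v_i r_i = 7·0 + 2·9 + 10·4 + 10·9 + 4·3 = 160 ≡ 6.
  S_1 = Σ v_i α_i r_i = 7·8·0 + 2·6·9 + 10·3·4 + 10·5·9 + 4·7·3 = 762 ≡ 3.
  α_i^2 mod 11 = [9, 3, 9, 3, 5].
  S_2 = Σ v_i α_i^2 r_i = 7·9·0 + 2·3·9 + 10·9·4 + 10·3·9 + 4·5·3 = 744 ≡ 7.
  S = (6, 3, 7) ≠ 0, so r is not a codeword (an error is present).
Step 3: locate the error. For a single error e at position i, S_ℓ = v_i·e·α_i^ℓ, so α_err = S_1/S_0.
  S_0^{−1} = 6^{−1} = 2 (mod 11), so α_err = 3·2 = 6 ≡ 6 = α_2. Error position i = 2.
  Consistency check: S_2/S_1 = 7·4 = 28 ≡ 6 = α_err ✓ (single-error assumption holds).
Step 4: error magnitude e = S_0/v_2 = S_0·∏_{j≠2}(α_2 − α_j) = 6·6 = 36 ≡ 3 (mod 11).
Step 5: correct position 2: c_2 = r_2 − e = 9 − 3 ≡ 6 (mod 11). Hence c = [0, 6, 4, 9, 3].
  Check: interpolating c through the α_i gives m(x) = 2 + 8·x (degree < 2) with m(α_i) = c_i for every i, so c is indeed a codeword.


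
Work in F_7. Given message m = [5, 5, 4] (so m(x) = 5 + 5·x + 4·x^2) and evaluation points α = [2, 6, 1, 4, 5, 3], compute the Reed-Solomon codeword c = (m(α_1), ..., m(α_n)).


c = [3, 4, 0, 5, 4, 0]

Message polynomial: m(x) = 5 + 5·x + 4·x^2 (mod 7).
For each evaluation point α_i, compute m(α_i) mod 7:
  α_1 = 2: Horner steps 4 → 6 → 3, so m(2) = 3.
  α_2 = 6: Horner steps 4 → 1 → 4, so m(6) = 4.
  α_3 = 1: Horner steps 4 → 2 → 0, so m(1) = 0.
  α_4 = 4: Horner steps 4 → 0 → 5, so m(4) = 5.
  α_5 = 5: Horner steps 4 → 4 → 4, so m(5) = 4.
  α_6 = 3: Horner steps 4 → 3 → 0, so m(3) = 0.
Codeword c = [3, 4, 0, 5, 4, 0] ∈ F_7^6.


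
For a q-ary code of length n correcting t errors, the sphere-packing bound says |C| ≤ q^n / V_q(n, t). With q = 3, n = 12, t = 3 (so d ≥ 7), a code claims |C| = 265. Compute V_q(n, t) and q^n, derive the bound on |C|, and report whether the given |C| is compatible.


V_q(n, t) = 2049, q^n = 531441, Hamming bound = 259, |C| = 265 > bound (violated).

Step 1: Compute V_q(n, t) = Σ_{j=0}^3 C(n, j) (q−1)^j.
  j = 0: C(12,0)·(2)^0 = 1·1 = 1.
  j = 1: C(12,1)·(2)^1 = 12·2 = 24.
  j = 2: C(12,2)·(2)^2 = 66·4 = 264.
  j = 3: C(12,3)·(2)^3 = 220·8 = 1760.
  V_q(n, t) = 1 + 24 + 264 + 1760 = 2049.
Step 2: q^n = 3^12 = 531441.
Step 3: Hamming bound ⌊q^n / V_q(n,t)⌋ = ⌊531441/2049⌋ = 259.
Step 4: Compare |C| = 265 to 259: violated.
The claimed |C| lies above the Hamming bound, so no 3-ary code of length 12 with d ≥ 7 can have 265 codewords.


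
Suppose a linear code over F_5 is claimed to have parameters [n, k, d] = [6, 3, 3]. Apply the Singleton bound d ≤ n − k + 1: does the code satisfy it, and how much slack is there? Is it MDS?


Singleton RHS = n − k + 1 = 4, slack = 1, bound satisfied, not MDS.

Singleton bound: d ≤ n − k + 1.
Here n = 6, k = 3, so n − k + 1 = 4.
Given d = 3, check d ≤ 4: YES.
Slack = (n − k + 1) − d = 1.
The code is NOT MDS (slack = 1 > 0).
Description: the claimed parameters are [6, 3, 3]_5; such a code would be non-MDS.


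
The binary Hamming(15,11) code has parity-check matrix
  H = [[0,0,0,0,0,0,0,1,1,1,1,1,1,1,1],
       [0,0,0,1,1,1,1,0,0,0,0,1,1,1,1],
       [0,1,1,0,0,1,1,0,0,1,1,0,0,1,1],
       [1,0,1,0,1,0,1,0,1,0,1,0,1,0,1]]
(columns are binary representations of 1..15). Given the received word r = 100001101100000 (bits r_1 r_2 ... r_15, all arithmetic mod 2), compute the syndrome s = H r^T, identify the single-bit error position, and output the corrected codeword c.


s = (0, 0, 1, 1)^T, error position = 3, corrected codeword c = 101001101100000

Compute s = H r^T mod 2 one row at a time:
  s_1 = 0 + 1 + 1 + 0 + 0 + 0 + 0 + 0 = 2 ≡ 0 (mod 2).
  s_2 = 0 + 0 + 1 + 1 + 0 + 0 + 0 + 0 = 2 ≡ 0 (mod 2).
  s_3 = 0 + 0 + 1 + 1 + 1 + 0 + 0 + 0 = 3 ≡ 1 (mod 2).
  s_4 = 1 + 0 + 0 + 1 + 1 + 0 + 0 + 0 = 3 ≡ 1 (mod 2).
s = (0, 0, 1, 1)^T — this equals column 3 of H (binary 0011), so error is at position 3.
Correct: flip bit 3 of r = 100001101100000 to get c = 101001101100000.


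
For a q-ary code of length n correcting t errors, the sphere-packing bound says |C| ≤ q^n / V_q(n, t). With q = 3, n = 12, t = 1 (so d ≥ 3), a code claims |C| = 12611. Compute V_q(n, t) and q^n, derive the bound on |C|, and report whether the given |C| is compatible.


V_q(n, t) = 25, q^n = 531441, Hamming bound = 21257, |C| = 12611 ≤ bound (satisfied).

Step 1: Compute V_q(n, t) = Σ_{j=0}^1 C(n, j) (q−1)^j.
  j = 0: C(12,0)·(2)^0 = 1·1 = 1.
  j = 1: C(12,1)·(2)^1 = 12·2 = 24.
  V_q(n, t) = 1 + 24 = 25.
Step 2: q^n = 3^12 = 531441.
Step 3: Hamming bound ⌊q^n / V_q(n,t)⌋ = ⌊531441/25⌋ = 21257.
Step 4: Compare |C| = 12611 to 21257: satisfied.
The claimed |C| lies below the Hamming bound.


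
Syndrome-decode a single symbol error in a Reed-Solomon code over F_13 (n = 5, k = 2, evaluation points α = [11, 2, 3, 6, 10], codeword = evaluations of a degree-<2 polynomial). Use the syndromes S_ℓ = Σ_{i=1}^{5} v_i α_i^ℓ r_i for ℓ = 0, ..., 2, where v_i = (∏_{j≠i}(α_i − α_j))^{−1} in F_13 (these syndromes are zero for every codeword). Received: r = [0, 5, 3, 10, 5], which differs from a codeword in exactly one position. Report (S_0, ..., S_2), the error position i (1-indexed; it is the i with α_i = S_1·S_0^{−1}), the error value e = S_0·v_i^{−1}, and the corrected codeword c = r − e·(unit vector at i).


S = (12, 3, 4), error at position 5, error magnitude e = 3, c = [0, 5, 3, 10, 2].

Step 1: column multipliers v_i = (∏_{j≠i}(α_i − α_j))^{−1} mod 13.
  i = 1 (α = 11): (11−2)(11−3)(11−6)(11−10) = 9·8·5·1 = 360 ≡ 9, so v_1 = 9^{−1} = 3 (mod 13).
  i = 2 (α = 2): (2−11)(2−3)(2−6)(2−10) = (−9)·(−1)·(−4)·(−8) = 288 ≡ 2, so v_2 = 2^{−1} = 7 (mod 13).
  i = 3 (α = 3): (3−11)(3−2)(3−6)(3−10) = (−8)·1·(−3)·(−7) = −168 ≡ 1, so v_3 = 1^{−1} = 1 (mod 13).
  i = 4 (α = 6): (6−11)(6−2)(6−3)(6−10) = (−5)·4·3·(−4) = 240 ≡ 6, so v_4 = 6^{−1} = 11 (mod 13).
  i = 5 (α = 10): (10−11)(10−2)(10−3)(10−6) = (−1)·8·7·4 = −224 ≡ 10, so v_5 = 10^{−1} = 4 (mod 13).
  v = [3, 7, 1, 11, 4].
Step 2: syndromes of r = [0, 5, 3, 10, 5] (all sums mod 13).
  S_0 = Σ v_i r_i = 3·0 + 7·5 + 1·3 + 11·10 + 4·5 = 168 ≡ 12.
  S_1 = Σ v_i α_i r_i = 3·11·0 + 7·2·5 + 1·3·3 + 11·6·10 + 4·10·5 = 939 ≡ 3.
  α_i^2 mod 13 = [4, 4, 9, 10, 9].
  S_2 = Σ v_i α_i^2 r_i = 3·4·0 + 7·4·5 + 1·9·3 + 11·10·10 + 4·9·5 = 1447 ≡ 4.
  S = (12, 3, 4) ≠ 0, so r is not a codeword (an error is present).
Step 3: locate the error. For a single error e at position i, S_ℓ = v_i·e·α_i^ℓ, so α_err = S_1/S_0.
  S_0^{−1} = 12^{−1} = 12 (mod 13), so α_err = 3·12 = 36 ≡ 10 = α_5. Error position i = 5.
  Consistency check: S_2/S_1 = 4·9 = 36 ≡ 10 = α_err ✓ (single-error assumption holds).
Step 4: error magnitude e = S_0/v_5 = S_0·∏_{j≠5}(α_5 − α_j) = 12·10 = 120 ≡ 3 (mod 13).
Step 5: correct position 5: c_5 = r_5 − e = 5 − 3 ≡ 2 (mod 13). Hence c = [0, 5, 3, 10, 2].
  Check: interpolating c through the α_i gives m(x) = 9 + 11·x (degree < 2) with m(α_i) = c_i for every i, so c is indeed a codeword.


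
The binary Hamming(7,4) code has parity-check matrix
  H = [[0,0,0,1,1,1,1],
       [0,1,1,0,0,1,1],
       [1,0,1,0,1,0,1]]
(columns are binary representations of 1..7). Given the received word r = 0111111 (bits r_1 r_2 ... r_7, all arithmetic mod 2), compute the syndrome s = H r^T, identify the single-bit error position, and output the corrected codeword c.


s = (0, 0, 1)^T, error position = 1, corrected codeword c = 1111111

Compute s = H r^T mod 2 one row at a time:
  s_1 = 1 + 1 + 1 + 1 = 4 ≡ 0 (mod 2).
  s_2 = 1 + 1 + 1 + 1 = 4 ≡ 0 (mod 2).
  s_3 = 0 + 1 + 1 + 1 = 3 ≡ 1 (mod 2).
s = (0, 0, 1)^T — this equals column 1 of H (binary 001), so error is at position 1.
Correct: flip bit 1 of r = 0111111 to get c = 1111111.


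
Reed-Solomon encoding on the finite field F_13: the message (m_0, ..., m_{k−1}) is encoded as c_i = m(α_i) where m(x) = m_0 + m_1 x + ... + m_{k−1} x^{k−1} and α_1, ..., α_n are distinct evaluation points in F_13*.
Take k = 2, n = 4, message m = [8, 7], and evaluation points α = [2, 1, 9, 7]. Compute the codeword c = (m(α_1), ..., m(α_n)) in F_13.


c = [9, 2, 6, 5]

Message polynomial: m(x) = 8 + 7·x (mod 13).
For each evaluation point α_i, compute m(α_i) mod 13:
  α_1 = 2: Horner steps 7 → 9, so m(2) = 9.
  α_2 = 1: Horner steps 7 → 2, so m(1) = 2.
  α_3 = 9: Horner steps 7 → 6, so m(9) = 6.
  α_4 = 7: Horner steps 7 → 5, so m(7) = 5.
Codeword c = [9, 2, 6, 5] ∈ F_13^4.


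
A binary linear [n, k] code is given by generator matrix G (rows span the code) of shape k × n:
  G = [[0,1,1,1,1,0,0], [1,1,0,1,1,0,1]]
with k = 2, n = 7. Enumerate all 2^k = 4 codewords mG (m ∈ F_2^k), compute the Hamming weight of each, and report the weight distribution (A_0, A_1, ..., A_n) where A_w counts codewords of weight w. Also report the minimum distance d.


Weight distribution: A_0 = 1, A_3 = 1, A_4 = 1, A_5 = 1. Minimum distance d = 3.

Enumerate all 2^2 = 4 messages m ∈ F_2^2.
For each, compute codeword c = mG in F_2^7, then tally its weight.
  m = 00 → c = 0000000, weight = 0.
  m = 10 → c = 0111100, weight = 4.
  m = 01 → c = 1101101, weight = 5.
  m = 11 → c = 1010001, weight = 3.
Tally weights:
  weight 0: 1 codewords.
  weight 3: 1 codewords.
  weight 4: 1 codewords.
  weight 5: 1 codewords.
Minimum distance d = smallest w > 0 with A_w > 0 = 3.
Sanity: Σ A_w = 4 = 2^2 = 4 ✓.


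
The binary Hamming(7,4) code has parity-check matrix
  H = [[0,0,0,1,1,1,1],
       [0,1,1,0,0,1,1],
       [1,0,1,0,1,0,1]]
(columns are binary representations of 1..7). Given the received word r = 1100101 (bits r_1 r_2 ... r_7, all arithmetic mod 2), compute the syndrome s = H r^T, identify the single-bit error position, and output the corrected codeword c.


s = (0, 0, 1)^T, error position = 1, corrected codeword c = 0100101

Compute s = H r^T mod 2 one row at a time:
  s_1 = 0 + 1 + 0 + 1 = 2 ≡ 0 (mod 2).
  s_2 = 1 + 0 + 0 + 1 = 2 ≡ 0 (mod 2).
  s_3 = 1 + 0 + 1 + 1 = 3 ≡ 1 (mod 2).
s = (0, 0, 1)^T — this equals column 1 of H (binary 001), so error is at position 1.
Correct: flip bit 1 of r = 1100101 to get c = 0100101.


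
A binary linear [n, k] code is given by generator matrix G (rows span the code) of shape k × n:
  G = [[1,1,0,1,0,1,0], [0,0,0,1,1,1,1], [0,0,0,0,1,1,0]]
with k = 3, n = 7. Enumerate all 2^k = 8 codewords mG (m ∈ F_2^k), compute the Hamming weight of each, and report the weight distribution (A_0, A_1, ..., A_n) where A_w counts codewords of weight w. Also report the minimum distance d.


Weight distribution: A_0 = 1, A_2 = 2, A_4 = 5. Minimum distance d = 2.

Enumerate all 2^3 = 8 messages m ∈ F_2^3.
For each, compute codeword c = mG in F_2^7, then tally its weight.
  m = 000 → c = 0000000, weight = 0.
  m = 100 → c = 1101010, weight = 4.
  m = 010 → c = 0001111, weight = 4.
  m = 110 → c = 1100101, weight = 4.
  m = 001 → c = 0000110, weight = 2.
  m = 101 → c = 1101100, weight = 4.
  m = 011 → c = 0001001, weight = 2.
  m = 111 → c = 1100011, weight = 4.
Tally weights:
  weight 0: 1 codewords.
  weight 2: 2 codewords.
  weight 4: 5 codewords.
Minimum distance d = smallest w > 0 with A_w > 0 = 2.
Sanity: Σ A_w = 8 = 2^3 = 8 ✓.


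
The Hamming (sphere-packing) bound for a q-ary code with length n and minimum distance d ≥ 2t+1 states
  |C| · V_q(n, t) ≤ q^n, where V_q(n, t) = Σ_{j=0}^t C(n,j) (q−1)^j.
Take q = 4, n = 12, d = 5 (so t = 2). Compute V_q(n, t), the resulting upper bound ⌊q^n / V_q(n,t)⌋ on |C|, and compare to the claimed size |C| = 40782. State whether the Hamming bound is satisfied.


V_q(n, t) = 631, q^n = 16777216, Hamming bound = 26588, |C| = 40782 > bound (violated).

Step 1: Compute V_q(n, t) = Σ_{j=0}^2 C(n, j) (q−1)^j.
  j = 0: C(12,0)·(3)^0 = 1·1 = 1.
  j = 1: C(12,1)·(3)^1 = 12·3 = 36.
  j = 2: C(12,2)·(3)^2 = 66·9 = 594.
  V_q(n, t) = 1 + 36 + 594 = 631.
Step 2: q^n = 4^12 = 16777216.
Step 3: Hamming bound ⌊q^n / V_q(n,t)⌋ = ⌊16777216/631⌋ = 26588.
Step 4: Compare |C| = 40782 to 26588: violated.
The claimed |C| lies above the Hamming bound, so no 4-ary code of length 12 with d ≥ 5 can have 40782 codewords.


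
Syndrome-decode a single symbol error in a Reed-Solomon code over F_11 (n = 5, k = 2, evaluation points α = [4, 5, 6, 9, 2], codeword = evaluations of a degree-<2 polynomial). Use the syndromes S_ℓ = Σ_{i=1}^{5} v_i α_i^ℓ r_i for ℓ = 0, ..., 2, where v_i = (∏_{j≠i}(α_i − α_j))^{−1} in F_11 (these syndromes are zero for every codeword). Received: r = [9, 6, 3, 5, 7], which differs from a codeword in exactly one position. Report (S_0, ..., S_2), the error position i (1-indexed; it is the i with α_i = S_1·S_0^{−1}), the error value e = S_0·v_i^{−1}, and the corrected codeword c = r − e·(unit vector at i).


S = (1, 2, 4), error at position 5, error magnitude e = 3, c = [9, 6, 3, 5, 4].

Step 1: column multipliers v_i = (∏_{j≠i}(α_i − α_j))^{−1} mod 11.
  i = 1 (α = 4): (4−5)(4−6)(4−9)(4−2) = (−1)·(−2)·(−5)·2 = −20 ≡ 2, so v_1 = 2^{−1} = 6 (mod 11).
  i = 2 (α = 5): (5−4)(5−6)(5−9)(5−2) = 1·(−1)·(−4)·3 = 12 ≡ 1, so v_2 = 1^{−1} = 1 (mod 11).
  i = 3 (α = 6): (6−4)(6−5)(6−9)(6−2) = 2·1·(−3)·4 = −24 ≡ 9, so v_3 = 9^{−1} = 5 (mod 11).
  i = 4 (α = 9): (9−4)(9−5)(9−6)(9−2) = 5·4·3·7 = 420 ≡ 2, so v_4 = 2^{−1} = 6 (mod 11).
  i = 5 (α = 2): (2−4)(2−5)(2−6)(2−9) = (−2)·(−3)·(−4)·(−7) = 168 ≡ 3, so v_5 = 3^{−1} = 4 (mod 11).
  v = [6, 1, 5, 6, 4].
Step 2: syndromes of r = [9, 6, 3, 5, 7] (all sums mod 11).
  S_0 = Σ v_i r_i = 6·9 + 1·6 + 5·3 + 6·5 + 4·7 = 133 ≡ 1.
  S_1 = Σ v_i α_i r_i = 6·4·9 + 1·5·6 + 5·6·3 + 6·9·5 + 4·2·7 = 662 ≡ 2.
  α_i^2 mod 11 = [5, 3, 3, 4, 4].
  S_2 = Σ v_i α_i^2 r_i = 6·5·9 + 1·3·6 + 5·3·3 + 6·4·5 + 4·4·7 = 565 ≡ 4.
  S = (1, 2, 4) ≠ 0, so r is not a codeword (an error is present).
Step 3: locate the error. For a single error e at position i, S_ℓ = v_i·e·α_i^ℓ, so α_err = S_1/S_0.
  S_0^{−1} = 1^{−1} = 1 (mod 11), so α_err = 2·1 = 2 ≡ 2 = α_5. Error position i = 5.
  Consistency check: S_2/S_1 = 4·6 = 24 ≡ 2 = α_err ✓ (single-error assumption holds).
Step 4: error magnitude e = S_0/v_5 = S_0·∏_{j≠5}(α_5 − α_j) = 1·3 = 3 ≡ 3 (mod 11).
Step 5: correct position 5: c_5 = r_5 − e = 7 − 3 ≡ 4 (mod 11). Hence c = [9, 6, 3, 5, 4].
  Check: interpolating c through the α_i gives m(x) = 10 + 8·x (degree < 2) with m(α_i) = c_i for every i, so c is indeed a codeword.


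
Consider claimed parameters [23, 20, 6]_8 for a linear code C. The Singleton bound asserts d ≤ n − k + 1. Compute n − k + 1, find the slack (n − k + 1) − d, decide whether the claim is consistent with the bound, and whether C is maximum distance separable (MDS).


Singleton RHS = n − k + 1 = 4, slack = -2, bound violated (no such code; not MDS).

Singleton bound: d ≤ n − k + 1.
Here n = 23, k = 20, so n − k + 1 = 4.
Given d = 6, check d ≤ 4: NO.
Slack = (n − k + 1) − d = -2.
The slack is negative: d = 6 exceeds n − k + 1 = 4 by 2, so the Singleton bound is violated and no linear [23, 20, 6]_8 code can exist. In particular it is not MDS (MDS requires d = n − k + 1 exactly).
Description: the claimed parameters are [23, 20, 6]_8; such a code would be impossible (violates the Singleton bound).


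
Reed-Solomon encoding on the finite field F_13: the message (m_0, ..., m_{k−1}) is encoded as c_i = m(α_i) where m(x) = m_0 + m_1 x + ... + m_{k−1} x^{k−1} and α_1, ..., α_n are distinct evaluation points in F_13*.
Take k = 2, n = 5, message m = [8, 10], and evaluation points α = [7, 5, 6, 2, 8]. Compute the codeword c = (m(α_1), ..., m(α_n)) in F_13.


c = [0, 6, 3, 2, 10]

Message polynomial: m(x) = 8 + 10·x (mod 13).
For each evaluation point α_i, compute m(α_i) mod 13:
  α_1 = 7: Horner steps 10 → 0, so m(7) = 0.
  α_2 = 5: Horner steps 10 → 6, so m(5) = 6.
  α_3 = 6: Horner steps 10 → 3, so m(6) = 3.
  α_4 = 2: Horner steps 10 → 2, so m(2) = 2.
  α_5 = 8: Horner steps 10 → 10, so m(8) = 10.
Codeword c = [0, 6, 3, 2, 10] ∈ F_13^5.


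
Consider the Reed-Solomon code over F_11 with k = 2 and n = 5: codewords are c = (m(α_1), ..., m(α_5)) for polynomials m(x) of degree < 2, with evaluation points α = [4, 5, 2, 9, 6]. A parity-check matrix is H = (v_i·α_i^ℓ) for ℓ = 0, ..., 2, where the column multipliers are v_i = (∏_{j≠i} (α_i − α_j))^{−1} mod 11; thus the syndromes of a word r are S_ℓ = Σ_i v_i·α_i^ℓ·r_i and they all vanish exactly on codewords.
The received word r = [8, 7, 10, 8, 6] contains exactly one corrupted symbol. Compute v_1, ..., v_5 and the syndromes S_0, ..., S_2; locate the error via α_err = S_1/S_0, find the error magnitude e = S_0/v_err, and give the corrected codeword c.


S = (8, 6, 10), error at position 4, error magnitude e = 5, c = [8, 7, 10, 3, 6].

Step 1: column multipliers v_i = (∏_{j≠i}(α_i − α_j))^{−1} mod 11.
  i = 1 (α = 4): (4−5)(4−2)(4−9)(4−6) = (−1)·2·(−5)·(−2) = −20 ≡ 2, so v_1 = 2^{−1} = 6 (mod 11).
  i = 2 (α = 5): (5−4)(5−2)(5−9)(5−6) = 1·3·(−4)·(−1) = 12 ≡ 1, so v_2 = 1^{−1} = 1 (mod 11).
  i = 3 (α = 2): (2−4)(2−5)(2−9)(2−6) = (−2)·(−3)·(−7)·(−4) = 168 ≡ 3, so v_3 = 3^{−1} = 4 (mod 11).
  i = 4 (α = 9): (9−4)(9−5)(9−2)(9−6) = 5·4·7·3 = 420 ≡ 2, so v_4 = 2^{−1} = 6 (mod 11).
  i = 5 (α = 6): (6−4)(6−5)(6−2)(6−9) = 2·1·4·(−3) = −24 ≡ 9, so v_5 = 9^{−1} = 5 (mod 11).
  v = [6, 1, 4, 6, 5].
Step 2: syndromes of r = [8, 7, 10, 8, 6] (all sums mod 11).
  S_0 = Σ v_i r_i = 6·8 + 1·7 + 4·10 + 6·8 + 5·6 = 173 ≡ 8.
  S_1 = Σ v_i α_i r_i = 6·4·8 + 1·5·7 + 4·2·10 + 6·9·8 + 5·6·6 = 919 ≡ 6.
  α_i^2 mod 11 = [5, 3, 4, 4, 3].
  S_2 = Σ v_i α_i^2 r_i = 6·5·8 + 1·3·7 + 4·4·10 + 6·4·8 + 5·3·6 = 703 ≡ 10.
  S = (8, 6, 10) ≠ 0, so r is not a codeword (an error is present).
Step 3: locate the error. For a single error e at position i, S_ℓ = v_i·e·α_i^ℓ, so α_err = S_1/S_0.
  S_0^{−1} = 8^{−1} = 7 (mod 11), so α_err = 6·7 = 42 ≡ 9 = α_4. Error position i = 4.
  Consistency check: S_2/S_1 = 10·2 = 20 ≡ 9 = α_err ✓ (single-error assumption holds).
Step 4: error magnitude e = S_0/v_4 = S_0·∏_{j≠4}(α_4 − α_j) = 8·2 = 16 ≡ 5 (mod 11).
Step 5: correct position 4: c_4 = r_4 − e = 8 − 5 ≡ 3 (mod 11). Hence c = [8, 7, 10, 3, 6].
  Check: interpolating c through the α_i gives m(x) = 1 + 10·x (degree < 2) with m(α_i) = c_i for every i, so c is indeed a codeword.


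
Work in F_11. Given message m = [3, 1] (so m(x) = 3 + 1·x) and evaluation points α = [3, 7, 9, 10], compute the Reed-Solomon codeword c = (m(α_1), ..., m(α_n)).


c = [6, 10, 1, 2]

Message polynomial: m(x) = 3 + 1·x (mod 11).
For each evaluation point α_i, compute m(α_i) mod 11:
  α_1 = 3: Horner steps 1 → 6, so m(3) = 6.
  α_2 = 7: Horner steps 1 → 10, so m(7) = 10.
  α_3 = 9: Horner steps 1 → 1, so m(9) = 1.
  α_4 = 10: Horner steps 1 → 2, so m(10) = 2.
Codeword c = [6, 10, 1, 2] ∈ F_11^4.


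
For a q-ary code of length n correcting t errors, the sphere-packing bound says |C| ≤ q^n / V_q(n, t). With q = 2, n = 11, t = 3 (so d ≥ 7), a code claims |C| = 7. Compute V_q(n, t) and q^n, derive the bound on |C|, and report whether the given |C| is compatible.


V_q(n, t) = 232, q^n = 2048, Hamming bound = 8, |C| = 7 ≤ bound (satisfied).

Step 1: Compute V_q(n, t) = Σ_{j=0}^3 C(n, j) (q−1)^j.
  j = 0: C(11,0)·(1)^0 = 1·1 = 1.
  j = 1: C(11,1)·(1)^1 = 11·1 = 11.
  j = 2: C(11,2)·(1)^2 = 55·1 = 55.
  j = 3: C(11,3)·(1)^3 = 165·1 = 165.
  V_q(n, t) = 1 + 11 + 55 + 165 = 232.
Step 2: q^n = 2^11 = 2048.
Step 3: Hamming bound ⌊q^n / V_q(n,t)⌋ = ⌊2048/232⌋ = 8.
Step 4: Compare |C| = 7 to 8: satisfied.
The claimed |C| lies below the Hamming bound.


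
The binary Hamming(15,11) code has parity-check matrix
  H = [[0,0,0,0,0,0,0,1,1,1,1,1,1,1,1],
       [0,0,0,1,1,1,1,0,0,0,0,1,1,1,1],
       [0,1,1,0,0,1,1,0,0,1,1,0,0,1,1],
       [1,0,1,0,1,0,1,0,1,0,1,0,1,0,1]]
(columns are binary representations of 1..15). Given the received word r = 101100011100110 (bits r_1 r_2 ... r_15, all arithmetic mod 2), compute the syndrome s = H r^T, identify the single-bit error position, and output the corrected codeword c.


s = (1, 1, 1, 0)^T, error position = 14, corrected codeword c = 101100011100100

Compute s = H r^T mod 2 one row at a time:
  s_1 = 1 + 1 + 1 + 0 + 0 + 1 + 1 + 0 = 5 ≡ 1 (mod 2).
  s_2 = 1 + 0 + 0 + 0 + 0 + 1 + 1 + 0 = 3 ≡ 1 (mod 2).
  s_3 = 0 + 1 + 0 + 0 + 1 + 0 + 1 + 0 = 3 ≡ 1 (mod 2).
  s_4 = 1 + 1 + 0 + 0 + 1 + 0 + 1 + 0 = 4 ≡ 0 (mod 2).
s = (1, 1, 1, 0)^T — this equals column 14 of H (binary 1110), so error is at position 14.
Correct: flip bit 14 of r = 101100011100110 to get c = 101100011100100.


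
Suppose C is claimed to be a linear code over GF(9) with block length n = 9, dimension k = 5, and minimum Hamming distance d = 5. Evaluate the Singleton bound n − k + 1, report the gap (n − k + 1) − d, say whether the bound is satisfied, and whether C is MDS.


Singleton RHS = n − k + 1 = 5, slack = 0, bound satisfied, MDS.

Singleton bound: d ≤ n − k + 1.
Here n = 9, k = 5, so n − k + 1 = 5.
Given d = 5, check d ≤ 5: YES.
Slack = (n − k + 1) − d = 0.
The code is MDS (slack = 0).
Description: the claimed parameters are [9, 5, 5]_9; such a code would be MDS (meets Singleton bound).


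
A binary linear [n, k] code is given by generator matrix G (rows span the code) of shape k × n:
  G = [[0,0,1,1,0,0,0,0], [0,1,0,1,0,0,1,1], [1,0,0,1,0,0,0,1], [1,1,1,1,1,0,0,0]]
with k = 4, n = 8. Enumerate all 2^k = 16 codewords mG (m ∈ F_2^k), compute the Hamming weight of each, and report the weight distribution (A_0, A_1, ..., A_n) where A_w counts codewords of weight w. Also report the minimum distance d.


Weight distribution: A_0 = 1, A_2 = 2, A_3 = 4, A_4 = 5, A_5 = 4. Minimum distance d = 2.

Enumerate all 2^4 = 16 messages m ∈ F_2^4.
For each, compute codeword c = mG in F_2^8, then tally its weight.
  m = 0000 → c = 00000000, weight = 0.
  m = 1000 → c = 00110000, weight = 2.
  m = 0100 → c = 01010011, weight = 4.
  m = 1100 → c = 01100011, weight = 4.
  m = 0010 → c = 10010001, weight = 3.
  m = 1010 → c = 10100001, weight = 3.
  m = 0110 → c = 11000010, weight = 3.
  m = 1110 → c = 11110010, weight = 5.
  m = 0001 → c = 11111000, weight = 5.
  m = 1001 → c = 11001000, weight = 3.
  m = 0101 → c = 10101011, weight = 5.
  m = 1101 → c = 10011011, weight = 5.
  m = 0011 → c = 01101001, weight = 4.
  m = 1011 → c = 01011001, weight = 4.
  m = 0111 → c = 00111010, weight = 4.
  m = 1111 → c = 00001010, weight = 2.
Tally weights:
  weight 0: 1 codewords.
  weight 2: 2 codewords.
  weight 3: 4 codewords.
  weight 4: 5 codewords.
  weight 5: 4 codewords.
Minimum distance d = smallest w > 0 with A_w > 0 = 2.
Sanity: Σ A_w = 16 = 2^4 = 16 ✓.
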